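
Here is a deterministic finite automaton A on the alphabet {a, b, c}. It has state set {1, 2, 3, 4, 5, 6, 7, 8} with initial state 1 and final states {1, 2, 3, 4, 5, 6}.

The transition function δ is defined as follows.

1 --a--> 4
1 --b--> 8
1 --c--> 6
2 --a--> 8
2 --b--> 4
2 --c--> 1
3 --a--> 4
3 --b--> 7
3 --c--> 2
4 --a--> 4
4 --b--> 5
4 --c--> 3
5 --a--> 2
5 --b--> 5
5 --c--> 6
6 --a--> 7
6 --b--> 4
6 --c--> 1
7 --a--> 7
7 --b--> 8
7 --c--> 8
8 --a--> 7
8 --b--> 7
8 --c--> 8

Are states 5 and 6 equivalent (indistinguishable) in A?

All states are reachable from the start state.
P0 = {1,2,3,4,5,6} | {7,8}.
On input a, block {1,2,3,4,5,6} splits into {1,3,4,5} and {2,6}.
Split {1,3,4,5} by δ(·,a) → {1,3,4} and {5}.
Split {1,3,4} by δ(·,b) → {1,3} and {4}.
Stable partition: {1,3} | {7,8} | {2,6} | {5} | {4} — 5 equivalence classes.
5 and 6 end up in different blocks, so they are distinguishable. For instance, the string 'a' is accepted from only 5.

No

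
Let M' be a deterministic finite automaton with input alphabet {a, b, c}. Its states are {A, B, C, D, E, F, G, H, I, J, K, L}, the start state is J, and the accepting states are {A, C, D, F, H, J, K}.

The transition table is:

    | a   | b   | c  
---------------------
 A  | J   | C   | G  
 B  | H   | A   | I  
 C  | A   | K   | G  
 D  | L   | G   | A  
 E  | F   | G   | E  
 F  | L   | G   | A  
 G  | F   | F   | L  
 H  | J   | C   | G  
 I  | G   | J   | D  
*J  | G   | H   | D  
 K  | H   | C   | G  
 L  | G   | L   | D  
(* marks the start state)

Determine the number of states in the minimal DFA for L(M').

Reachable states from the start: {A,C,D,F,G,H,J,K,L}. Unreachable: {B,E,I} — drop them.
P0 = {A,C,D,F,H,J,K} | {G,L}.
Refine {A,C,D,F,H,J,K} on symbol a: members go to different blocks, giving {A,C,H,K} and {D,F,J}.
Refine {A,C,H,K} on symbol a: members go to different blocks, giving {A,H} and {C,K}.
Split {G,L} by δ(·,a) → {G} and {L}.
Refine {D,F,J} on symbol a: members go to different blocks, giving {D,F} and {J}.
No further refinement is possible. Final partition (6 blocks): {A,H} | {G} | {D,F} | {C,K} | {L} | {J}.

6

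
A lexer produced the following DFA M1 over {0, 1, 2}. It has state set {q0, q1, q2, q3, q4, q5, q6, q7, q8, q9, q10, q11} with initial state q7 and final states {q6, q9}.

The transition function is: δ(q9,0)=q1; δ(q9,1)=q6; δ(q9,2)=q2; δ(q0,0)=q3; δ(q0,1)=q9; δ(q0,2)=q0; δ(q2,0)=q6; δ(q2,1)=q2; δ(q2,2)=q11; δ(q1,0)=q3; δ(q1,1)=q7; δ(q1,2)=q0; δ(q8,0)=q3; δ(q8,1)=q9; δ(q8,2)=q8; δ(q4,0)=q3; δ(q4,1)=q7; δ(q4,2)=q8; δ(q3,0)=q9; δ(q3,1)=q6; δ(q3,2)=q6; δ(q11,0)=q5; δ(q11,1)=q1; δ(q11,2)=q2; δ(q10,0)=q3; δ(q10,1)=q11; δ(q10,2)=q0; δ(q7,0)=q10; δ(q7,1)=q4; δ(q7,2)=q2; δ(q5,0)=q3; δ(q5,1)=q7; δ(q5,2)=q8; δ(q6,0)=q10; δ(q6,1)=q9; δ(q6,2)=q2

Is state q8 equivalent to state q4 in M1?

Initial partition by acceptance: {q6,q9} | {q0,q1,q2,q3,q4,q5,q7,q8,q10,q11}.
Refine {q0,q1,q2,q3,q4,q5,q7,q8,q10,q11} on symbol 0: members go to different blocks, giving {q0,q1,q4,q5,q7,q8,q10,q11} and {q2,q3}.
On input 0, block {q0,q1,q4,q5,q7,q8,q10,q11} splits into {q0,q1,q4,q5,q8,q10} and {q7,q11}.
On input 1, block {q0,q1,q4,q5,q8,q10} splits into {q1,q4,q5,q10} and {q0,q8}.
Split {q2,q3} by δ(·,1) → {q2} and {q3}.
No further refinement is possible. Final partition (6 blocks): {q6,q9} | {q1,q4,q5,q10} | {q2} | {q7,q11} | {q0,q8} | {q3}.
q8 and q4 end up in different blocks, so they are distinguishable. For instance, the string '1' is accepted from only q8.

No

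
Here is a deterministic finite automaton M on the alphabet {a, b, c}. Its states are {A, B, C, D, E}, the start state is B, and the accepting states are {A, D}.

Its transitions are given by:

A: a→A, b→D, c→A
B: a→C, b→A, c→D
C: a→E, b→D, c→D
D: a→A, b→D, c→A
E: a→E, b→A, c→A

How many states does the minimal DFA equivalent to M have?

Start with accepting vs non-accepting: {A,D} | {B,C,E}.
The partition is now stable with 2 blocks: {A,D} | {B,C,E}.

2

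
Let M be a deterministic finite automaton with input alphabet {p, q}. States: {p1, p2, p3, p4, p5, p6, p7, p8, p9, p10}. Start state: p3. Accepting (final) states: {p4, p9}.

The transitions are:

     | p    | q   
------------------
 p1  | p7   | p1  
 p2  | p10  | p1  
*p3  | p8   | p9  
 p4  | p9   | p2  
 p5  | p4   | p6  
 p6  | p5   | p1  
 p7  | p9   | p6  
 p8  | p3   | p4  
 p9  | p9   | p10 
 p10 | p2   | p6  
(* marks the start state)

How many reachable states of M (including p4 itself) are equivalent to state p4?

Start with accepting vs non-accepting: {p4,p9} | {p1,p2,p3,p5,p6,p7,p8,p10}.
Split {p1,p2,p3,p5,p6,p7,p8,p10} by δ(·,p) → {p1,p2,p3,p6,p8,p10} and {p5,p7}.
On input p, block {p1,p2,p3,p6,p8,p10} splits into {p2,p3,p8,p10} and {p1,p6}.
Split {p2,p3,p8,p10} by δ(·,q) → {p2,p10} and {p3,p8}.
Stable partition: {p4,p9} | {p2,p10} | {p5,p7} | {p1,p6} | {p3,p8} — 5 equivalence classes.
The equivalence class containing p4 is {p4,p9}, of size 2.

2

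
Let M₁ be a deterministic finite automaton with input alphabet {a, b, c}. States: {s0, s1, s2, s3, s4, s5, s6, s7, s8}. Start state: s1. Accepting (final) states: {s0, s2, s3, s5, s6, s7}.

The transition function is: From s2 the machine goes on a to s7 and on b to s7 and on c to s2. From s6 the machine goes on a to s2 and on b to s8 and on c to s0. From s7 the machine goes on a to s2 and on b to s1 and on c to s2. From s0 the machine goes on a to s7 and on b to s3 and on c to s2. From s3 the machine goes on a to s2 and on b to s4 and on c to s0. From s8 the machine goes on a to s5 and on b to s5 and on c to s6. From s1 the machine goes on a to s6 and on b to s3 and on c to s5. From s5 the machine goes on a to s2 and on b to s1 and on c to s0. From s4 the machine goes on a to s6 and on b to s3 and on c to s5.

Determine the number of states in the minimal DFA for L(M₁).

All states are reachable from the start state.
Start with accepting vs non-accepting: {s0,s2,s3,s5,s6,s7} | {s1,s4,s8}.
Refine {s0,s2,s3,s5,s6,s7} on symbol b: members go to different blocks, giving {s3,s5,s6,s7} and {s0,s2}.
Stable partition: {s3,s5,s6,s7} | {s1,s4,s8} | {s0,s2} — 3 equivalence classes.

3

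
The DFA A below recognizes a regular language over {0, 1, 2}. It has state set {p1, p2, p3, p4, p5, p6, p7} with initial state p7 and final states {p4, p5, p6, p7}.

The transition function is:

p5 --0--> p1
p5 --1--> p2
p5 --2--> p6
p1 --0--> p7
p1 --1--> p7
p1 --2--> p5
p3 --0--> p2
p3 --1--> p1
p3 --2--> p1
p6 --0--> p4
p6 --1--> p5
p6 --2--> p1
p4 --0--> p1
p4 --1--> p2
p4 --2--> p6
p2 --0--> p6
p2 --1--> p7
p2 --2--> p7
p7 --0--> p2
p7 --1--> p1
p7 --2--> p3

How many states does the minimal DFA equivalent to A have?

All states are reachable from the start state.
Initial partition by acceptance: {p4,p5,p6,p7} | {p1,p2,p3}.
On input 0, block {p4,p5,p6,p7} splits into {p4,p5,p7} and {p6}.
Refine {p4,p5,p7} on symbol 2: members go to different blocks, giving {p4,p5} and {p7}.
Refine {p1,p2,p3} on symbol 0: members go to different blocks, giving {p1} and {p2} and {p3}.
The partition is now stable with 6 blocks: {p4,p5} | {p1} | {p6} | {p7} | {p2} | {p3}.

6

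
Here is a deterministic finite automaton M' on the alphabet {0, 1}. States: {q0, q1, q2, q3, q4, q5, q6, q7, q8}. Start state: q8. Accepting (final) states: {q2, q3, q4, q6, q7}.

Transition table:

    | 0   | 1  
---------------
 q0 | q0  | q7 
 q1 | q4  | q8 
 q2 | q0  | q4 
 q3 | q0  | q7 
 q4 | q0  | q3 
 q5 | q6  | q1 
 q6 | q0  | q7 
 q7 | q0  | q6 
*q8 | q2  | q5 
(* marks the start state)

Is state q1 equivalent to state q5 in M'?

All states are reachable from the start state.
P0 = {q2,q3,q4,q6,q7} | {q0,q1,q5,q8}.
Split {q0,q1,q5,q8} by δ(·,0) → {q1,q5,q8} and {q0}.
No further refinement is possible. Final partition (3 blocks): {q2,q3,q4,q6,q7} | {q1,q5,q8} | {q0}.
q1 and q5 lie in the same block of the stable partition, so they are equivalent — no string distinguishes them.

Yes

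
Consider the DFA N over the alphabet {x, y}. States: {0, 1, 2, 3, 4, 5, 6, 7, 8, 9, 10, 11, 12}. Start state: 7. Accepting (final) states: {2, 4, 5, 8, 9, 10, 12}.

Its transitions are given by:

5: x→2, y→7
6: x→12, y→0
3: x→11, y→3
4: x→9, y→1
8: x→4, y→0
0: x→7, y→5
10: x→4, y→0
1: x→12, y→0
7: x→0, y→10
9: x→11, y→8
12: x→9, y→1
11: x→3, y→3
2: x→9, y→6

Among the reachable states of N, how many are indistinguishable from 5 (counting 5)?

All states are reachable from the start state.
Initial partition by acceptance: {2,4,5,8,9,10,12} | {0,1,3,6,7,11}.
Split {2,4,5,8,9,10,12} by δ(·,x) → {2,4,5,8,10,12} and {9}.
Split {2,4,5,8,10,12} by δ(·,x) → {2,4,12} and {5,8,10}.
On input x, block {0,1,3,6,7,11} splits into {0,3,7,11} and {1,6}.
Split {0,3,7,11} by δ(·,y) → {0,7} and {3,11}.
No further refinement is possible. Final partition (6 blocks): {2,4,12} | {0,7} | {9} | {5,8,10} | {1,6} | {3,11}.
The equivalence class containing 5 is {5,8,10}, of size 3.

3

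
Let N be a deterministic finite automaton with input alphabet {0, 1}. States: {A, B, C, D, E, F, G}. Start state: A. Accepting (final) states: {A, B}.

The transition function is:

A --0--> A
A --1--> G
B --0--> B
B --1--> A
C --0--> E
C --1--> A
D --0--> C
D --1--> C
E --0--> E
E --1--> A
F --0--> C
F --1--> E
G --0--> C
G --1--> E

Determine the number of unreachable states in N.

Starting at A and following transitions, the reachable set is {A, C, E, G}. That leaves B, D, F unreachable — 3 in total.

3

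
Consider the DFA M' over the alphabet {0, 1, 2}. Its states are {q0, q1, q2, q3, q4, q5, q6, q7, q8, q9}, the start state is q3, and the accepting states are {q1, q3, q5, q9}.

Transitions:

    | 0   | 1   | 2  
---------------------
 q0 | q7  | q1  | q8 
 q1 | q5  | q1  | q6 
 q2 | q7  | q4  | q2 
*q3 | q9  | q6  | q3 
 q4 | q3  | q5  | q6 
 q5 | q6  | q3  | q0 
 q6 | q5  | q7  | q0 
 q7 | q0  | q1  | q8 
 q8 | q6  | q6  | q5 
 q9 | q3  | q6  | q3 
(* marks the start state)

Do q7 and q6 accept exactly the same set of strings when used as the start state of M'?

No

First remove the unreachable states {q2,q4}; 8 states remain.
P0 = {q1,q3,q5,q9} | {q0,q6,q7,q8}.
Refine {q1,q3,q5,q9} on symbol 0: members go to different blocks, giving {q1,q3,q9} and {q5}.
Refine {q1,q3,q9} on symbol 0: members go to different blocks, giving {q3,q9} and {q1}.
On input 0, block {q0,q6,q7,q8} splits into {q0,q7,q8} and {q6}.
On input 0, block {q0,q7,q8} splits into {q0,q7} and {q8}.
No further refinement is possible. Final partition (6 blocks): {q3,q9} | {q0,q7} | {q5} | {q1} | {q6} | {q8}.
q7 and q6 end up in different blocks, so they are distinguishable. For instance, the string '0' is accepted from only q6.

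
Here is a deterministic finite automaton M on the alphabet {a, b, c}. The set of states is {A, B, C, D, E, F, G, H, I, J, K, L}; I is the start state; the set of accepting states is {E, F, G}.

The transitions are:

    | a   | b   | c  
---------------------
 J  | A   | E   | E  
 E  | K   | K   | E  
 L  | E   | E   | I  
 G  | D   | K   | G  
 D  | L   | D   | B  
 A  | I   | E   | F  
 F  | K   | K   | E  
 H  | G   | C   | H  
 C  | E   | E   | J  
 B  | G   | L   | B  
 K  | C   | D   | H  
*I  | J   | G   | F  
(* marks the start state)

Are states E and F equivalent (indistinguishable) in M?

Yes

P0 = {E,F,G} | {A,B,C,D,H,I,J,K,L}.
Split {A,B,C,D,H,I,J,K,L} by δ(·,a) → {A,D,I,J,K} and {B,C,H,L}.
Split {A,D,I,J,K} by δ(·,a) → {A,I,J} and {D,K}.
Refine {B,C,H,L} on symbol b: members go to different blocks, giving {B,H} and {C,L}.
Stable partition: {E,F,G} | {A,I,J} | {B,H} | {D,K} | {C,L} — 5 equivalence classes.
E and F lie in the same block of the stable partition, so they are equivalent — no string distinguishes them.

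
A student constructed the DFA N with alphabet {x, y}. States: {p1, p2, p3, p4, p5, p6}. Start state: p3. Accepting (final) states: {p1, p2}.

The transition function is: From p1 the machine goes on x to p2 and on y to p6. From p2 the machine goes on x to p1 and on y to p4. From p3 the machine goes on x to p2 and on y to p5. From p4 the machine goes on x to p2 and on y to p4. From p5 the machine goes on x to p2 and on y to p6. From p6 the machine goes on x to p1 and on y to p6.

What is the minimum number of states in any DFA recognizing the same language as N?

2

Initial partition by acceptance: {p1,p2} | {p3,p4,p5,p6}.
No further refinement is possible. Final partition (2 blocks): {p1,p2} | {p3,p4,p5,p6}.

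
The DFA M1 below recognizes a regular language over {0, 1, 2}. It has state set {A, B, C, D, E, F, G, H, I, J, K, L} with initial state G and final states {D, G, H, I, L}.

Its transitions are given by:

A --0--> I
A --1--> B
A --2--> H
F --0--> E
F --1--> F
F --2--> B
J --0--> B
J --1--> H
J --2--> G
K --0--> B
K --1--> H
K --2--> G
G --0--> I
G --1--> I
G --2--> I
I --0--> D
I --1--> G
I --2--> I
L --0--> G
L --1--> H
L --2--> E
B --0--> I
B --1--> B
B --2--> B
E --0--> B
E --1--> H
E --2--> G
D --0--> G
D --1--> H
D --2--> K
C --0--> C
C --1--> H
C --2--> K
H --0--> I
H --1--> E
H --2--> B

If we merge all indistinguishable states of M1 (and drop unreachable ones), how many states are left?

Reachable states from the start: {B,D,E,G,H,I,K}. Unreachable: {A,C,F,J,L} — drop them.
P0 = {D,G,H,I} | {B,E,K}.
On input 1, block {D,G,H,I} splits into {D,G,I} and {H}.
Split {D,G,I} by δ(·,1) → {G,I} and {D}.
Split {G,I} by δ(·,0) → {G} and {I}.
Refine {B,E,K} on symbol 0: members go to different blocks, giving {E,K} and {B}.
No further refinement is possible. Final partition (6 blocks): {G} | {E,K} | {H} | {D} | {I} | {B}.

6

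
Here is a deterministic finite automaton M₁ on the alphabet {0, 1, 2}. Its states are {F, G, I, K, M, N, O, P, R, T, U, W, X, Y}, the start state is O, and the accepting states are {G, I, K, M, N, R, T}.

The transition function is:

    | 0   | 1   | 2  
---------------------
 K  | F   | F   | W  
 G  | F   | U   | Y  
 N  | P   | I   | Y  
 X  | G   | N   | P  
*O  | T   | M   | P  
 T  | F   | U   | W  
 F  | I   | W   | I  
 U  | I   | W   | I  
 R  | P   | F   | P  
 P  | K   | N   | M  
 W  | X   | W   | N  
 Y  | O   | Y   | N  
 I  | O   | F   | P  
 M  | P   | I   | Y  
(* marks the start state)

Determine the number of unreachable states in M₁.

1

BFS from O reaches {F, G, I, K, M, N, O, P, T, U, W, X, Y}; the 1 state(s) R are never visited.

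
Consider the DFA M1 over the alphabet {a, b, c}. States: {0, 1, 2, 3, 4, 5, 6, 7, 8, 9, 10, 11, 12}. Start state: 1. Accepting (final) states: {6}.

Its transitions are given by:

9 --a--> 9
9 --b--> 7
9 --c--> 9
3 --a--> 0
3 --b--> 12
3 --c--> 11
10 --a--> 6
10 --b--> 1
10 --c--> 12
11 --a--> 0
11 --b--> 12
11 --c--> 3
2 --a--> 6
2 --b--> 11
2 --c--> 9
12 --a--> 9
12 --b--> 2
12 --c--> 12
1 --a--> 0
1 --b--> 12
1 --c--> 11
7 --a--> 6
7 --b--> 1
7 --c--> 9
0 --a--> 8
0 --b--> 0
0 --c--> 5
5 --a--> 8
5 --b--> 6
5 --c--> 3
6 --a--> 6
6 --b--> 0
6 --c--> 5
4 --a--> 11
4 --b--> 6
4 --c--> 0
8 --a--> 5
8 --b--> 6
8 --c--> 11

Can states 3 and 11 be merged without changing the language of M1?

Yes

First remove the unreachable states {4,10}; 11 states remain.
P0 = {6} | {0,1,2,3,5,7,8,9,11,12}.
On input a, block {0,1,2,3,5,7,8,9,11,12} splits into {0,1,3,5,8,9,11,12} and {2,7}.
On input b, block {0,1,3,5,8,9,11,12} splits into {0,1,3,11} and {5,8} and {9,12}.
Split {0,1,3,11} by δ(·,a) → {1,3,11} and {0}.
No further refinement is possible. Final partition (6 blocks): {6} | {1,3,11} | {2,7} | {5,8} | {9,12} | {0}.
3 and 11 lie in the same block of the stable partition, so they are equivalent — no string distinguishes them.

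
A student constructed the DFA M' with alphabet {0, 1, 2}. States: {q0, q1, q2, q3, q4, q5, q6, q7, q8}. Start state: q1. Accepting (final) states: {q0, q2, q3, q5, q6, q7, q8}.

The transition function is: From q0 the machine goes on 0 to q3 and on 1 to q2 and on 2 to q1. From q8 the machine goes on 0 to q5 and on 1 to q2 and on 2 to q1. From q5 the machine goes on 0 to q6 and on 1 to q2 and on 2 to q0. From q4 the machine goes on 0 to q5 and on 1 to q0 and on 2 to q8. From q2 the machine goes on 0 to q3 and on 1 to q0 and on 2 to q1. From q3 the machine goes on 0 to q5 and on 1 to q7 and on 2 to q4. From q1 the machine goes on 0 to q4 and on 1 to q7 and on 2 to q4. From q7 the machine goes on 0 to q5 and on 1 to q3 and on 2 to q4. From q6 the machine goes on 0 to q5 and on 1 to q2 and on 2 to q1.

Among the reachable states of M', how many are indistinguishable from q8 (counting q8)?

2

Start with accepting vs non-accepting: {q0,q2,q3,q5,q6,q7,q8} | {q1,q4}.
Split {q0,q2,q3,q5,q6,q7,q8} by δ(·,2) → {q0,q2,q3,q6,q7,q8} and {q5}.
On input 0, block {q0,q2,q3,q6,q7,q8} splits into {q3,q6,q7,q8} and {q0,q2}.
Split {q3,q6,q7,q8} by δ(·,1) → {q3,q7} and {q6,q8}.
On input 0, block {q1,q4} splits into {q1} and {q4}.
Stable partition: {q3,q7} | {q1} | {q5} | {q0,q2} | {q6,q8} | {q4} — 6 equivalence classes.
The equivalence class containing q8 is {q6,q8}, of size 2.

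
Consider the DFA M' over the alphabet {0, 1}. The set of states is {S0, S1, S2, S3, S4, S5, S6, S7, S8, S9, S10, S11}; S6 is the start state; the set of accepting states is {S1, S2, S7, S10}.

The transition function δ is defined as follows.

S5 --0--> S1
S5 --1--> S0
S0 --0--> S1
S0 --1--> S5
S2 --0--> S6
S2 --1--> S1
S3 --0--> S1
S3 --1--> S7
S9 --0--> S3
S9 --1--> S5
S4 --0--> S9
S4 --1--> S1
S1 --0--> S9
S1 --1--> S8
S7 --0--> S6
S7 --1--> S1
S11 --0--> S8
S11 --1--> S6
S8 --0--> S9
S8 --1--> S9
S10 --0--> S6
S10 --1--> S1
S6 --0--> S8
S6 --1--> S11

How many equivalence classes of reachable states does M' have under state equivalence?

7

First remove the unreachable states {S2,S4,S10}; 9 states remain.
Start with accepting vs non-accepting: {S1,S7} | {S0,S3,S5,S6,S8,S9,S11}.
On input 1, block {S1,S7} splits into {S1} and {S7}.
On input 0, block {S0,S3,S5,S6,S8,S9,S11} splits into {S6,S8,S9,S11} and {S0,S3,S5}.
On input 0, block {S6,S8,S9,S11} splits into {S6,S8,S11} and {S9}.
On input 0, block {S6,S8,S11} splits into {S6,S11} and {S8}.
Refine {S0,S3,S5} on symbol 1: members go to different blocks, giving {S0,S5} and {S3}.
The partition is now stable with 7 blocks: {S1} | {S6,S11} | {S7} | {S0,S5} | {S9} | {S8} | {S3}.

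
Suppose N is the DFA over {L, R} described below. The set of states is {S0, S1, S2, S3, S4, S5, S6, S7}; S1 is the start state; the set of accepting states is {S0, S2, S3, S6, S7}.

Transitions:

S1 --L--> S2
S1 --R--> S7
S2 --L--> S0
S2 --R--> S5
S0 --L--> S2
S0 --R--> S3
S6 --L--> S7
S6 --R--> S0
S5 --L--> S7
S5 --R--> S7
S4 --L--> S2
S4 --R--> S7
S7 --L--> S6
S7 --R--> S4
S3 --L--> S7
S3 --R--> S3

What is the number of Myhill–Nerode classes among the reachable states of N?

All states are reachable from the start state.
P0 = {S0,S2,S3,S6,S7} | {S1,S4,S5}.
Refine {S0,S2,S3,S6,S7} on symbol R: members go to different blocks, giving {S0,S3,S6} and {S2,S7}.
Stable partition: {S0,S3,S6} | {S1,S4,S5} | {S2,S7} — 3 equivalence classes.

3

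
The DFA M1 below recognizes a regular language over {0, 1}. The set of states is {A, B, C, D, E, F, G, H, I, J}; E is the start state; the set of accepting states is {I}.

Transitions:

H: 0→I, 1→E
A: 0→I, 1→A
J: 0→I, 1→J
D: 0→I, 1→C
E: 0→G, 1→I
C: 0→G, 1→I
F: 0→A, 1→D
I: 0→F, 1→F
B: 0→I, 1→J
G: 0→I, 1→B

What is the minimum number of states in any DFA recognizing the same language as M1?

Reachable states from the start: {A,B,C,D,E,F,G,I,J}. Unreachable: {H} — drop them.
Initial partition by acceptance: {I} | {A,B,C,D,E,F,G,J}.
Refine {A,B,C,D,E,F,G,J} on symbol 0: members go to different blocks, giving {A,B,D,G,J} and {C,E,F}.
On input 1, block {A,B,D,G,J} splits into {A,B,G,J} and {D}.
Split {C,E,F} by δ(·,1) → {C,E} and {F}.
No further refinement is possible. Final partition (5 blocks): {I} | {A,B,G,J} | {C,E} | {D} | {F}.

5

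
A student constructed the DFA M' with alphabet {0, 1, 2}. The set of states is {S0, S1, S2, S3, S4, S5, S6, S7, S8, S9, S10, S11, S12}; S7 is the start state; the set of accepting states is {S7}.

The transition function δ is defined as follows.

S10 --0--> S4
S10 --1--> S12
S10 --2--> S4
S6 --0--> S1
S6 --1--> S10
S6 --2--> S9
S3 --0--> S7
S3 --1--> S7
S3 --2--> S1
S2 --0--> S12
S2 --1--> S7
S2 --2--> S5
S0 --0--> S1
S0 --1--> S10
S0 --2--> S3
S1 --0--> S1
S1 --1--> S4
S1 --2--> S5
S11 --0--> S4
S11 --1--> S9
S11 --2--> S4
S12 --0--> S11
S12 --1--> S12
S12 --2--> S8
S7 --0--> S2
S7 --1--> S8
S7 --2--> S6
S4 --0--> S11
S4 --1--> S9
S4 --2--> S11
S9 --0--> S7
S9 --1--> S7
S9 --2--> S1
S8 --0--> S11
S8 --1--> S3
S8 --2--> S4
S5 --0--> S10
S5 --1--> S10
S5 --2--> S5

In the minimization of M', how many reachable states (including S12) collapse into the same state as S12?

2

First remove the unreachable states {S0}; 12 states remain.
Initial partition by acceptance: {S7} | {S1,S2,S3,S4,S5,S6,S8,S9,S10,S11,S12}.
Split {S1,S2,S3,S4,S5,S6,S8,S9,S10,S11,S12} by δ(·,0) → {S1,S2,S4,S5,S6,S8,S10,S11,S12} and {S3,S9}.
Split {S1,S2,S4,S5,S6,S8,S10,S11,S12} by δ(·,1) → {S1,S5,S6,S10,S12} and {S4,S8,S11} and {S2}.
Split {S1,S5,S6,S10,S12} by δ(·,0) → {S1,S5,S6} and {S10,S12}.
Refine {S1,S5,S6} on symbol 0: members go to different blocks, giving {S1,S6} and {S5}.
Split {S1,S6} by δ(·,1) → {S1} and {S6}.
Stable partition: {S7} | {S1} | {S3,S9} | {S4,S8,S11} | {S2} | {S10,S12} | {S5} | {S6} — 8 equivalence classes.
The equivalence class containing S12 is {S10,S12}, of size 2.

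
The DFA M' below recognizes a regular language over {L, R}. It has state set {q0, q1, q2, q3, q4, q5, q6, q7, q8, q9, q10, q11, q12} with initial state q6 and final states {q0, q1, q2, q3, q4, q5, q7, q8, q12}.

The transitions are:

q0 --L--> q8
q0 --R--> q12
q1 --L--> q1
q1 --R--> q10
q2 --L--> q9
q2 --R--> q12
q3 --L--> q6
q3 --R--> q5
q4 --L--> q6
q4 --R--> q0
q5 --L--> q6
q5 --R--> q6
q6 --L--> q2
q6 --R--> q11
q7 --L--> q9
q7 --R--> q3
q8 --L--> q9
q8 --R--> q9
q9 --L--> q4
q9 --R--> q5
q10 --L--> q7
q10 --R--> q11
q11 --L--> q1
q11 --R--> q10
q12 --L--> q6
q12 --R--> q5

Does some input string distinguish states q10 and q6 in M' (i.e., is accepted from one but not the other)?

Every state is reachable, so we keep all 13.
Initial partition by acceptance: {q0,q1,q2,q3,q4,q5,q7,q8,q12} | {q6,q9,q10,q11}.
On input L, block {q0,q1,q2,q3,q4,q5,q7,q8,q12} splits into {q2,q3,q4,q5,q7,q8,q12} and {q0,q1}.
Split {q2,q3,q4,q5,q7,q8,q12} by δ(·,R) → {q2,q3,q7,q12} and {q5,q8} and {q4}.
Split {q2,q3,q7,q12} by δ(·,R) → {q2,q7} and {q3,q12}.
Split {q6,q9,q10,q11} by δ(·,L) → {q6,q10} and {q9} and {q11}.
On input L, block {q0,q1} splits into {q0} and {q1}.
On input L, block {q5,q8} splits into {q5} and {q8}.
No further refinement is possible. Final partition (10 blocks): {q2,q7} | {q6,q10} | {q0} | {q5} | {q4} | {q3,q12} | {q9} | {q11} | {q1} | {q8}.
q10 and q6 lie in the same block of the stable partition, so they are equivalent — no string distinguishes them.

No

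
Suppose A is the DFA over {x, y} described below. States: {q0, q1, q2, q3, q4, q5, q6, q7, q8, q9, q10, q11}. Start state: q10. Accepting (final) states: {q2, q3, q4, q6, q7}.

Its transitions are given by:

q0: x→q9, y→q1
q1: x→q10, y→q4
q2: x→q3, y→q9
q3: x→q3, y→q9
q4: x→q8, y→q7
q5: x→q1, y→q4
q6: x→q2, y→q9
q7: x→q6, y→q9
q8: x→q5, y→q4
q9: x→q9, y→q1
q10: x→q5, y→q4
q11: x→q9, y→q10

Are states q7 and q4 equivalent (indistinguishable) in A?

No

Reachable states from the start: {q1,q2,q3,q4,q5,q6,q7,q8,q9,q10}. Unreachable: {q0,q11} — drop them.
Start with accepting vs non-accepting: {q2,q3,q4,q6,q7} | {q1,q5,q8,q9,q10}.
On input x, block {q2,q3,q4,q6,q7} splits into {q2,q3,q6,q7} and {q4}.
Split {q1,q5,q8,q9,q10} by δ(·,y) → {q1,q5,q8,q10} and {q9}.
No further refinement is possible. Final partition (4 blocks): {q2,q3,q6,q7} | {q1,q5,q8,q10} | {q4} | {q9}.
q7 and q4 end up in different blocks, so they are distinguishable. For instance, the string 'x' is accepted from only q7.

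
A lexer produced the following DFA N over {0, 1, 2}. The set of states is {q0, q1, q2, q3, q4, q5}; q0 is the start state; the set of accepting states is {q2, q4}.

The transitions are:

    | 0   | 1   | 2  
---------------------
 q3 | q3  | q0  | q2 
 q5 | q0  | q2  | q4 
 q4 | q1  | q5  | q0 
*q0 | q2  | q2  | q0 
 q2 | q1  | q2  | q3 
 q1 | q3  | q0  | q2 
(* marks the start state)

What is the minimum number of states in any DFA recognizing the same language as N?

3

States {q4,q5} cannot be reached from the start state, so discard them.
P0 = {q2} | {q0,q1,q3}.
Split {q0,q1,q3} by δ(·,0) → {q1,q3} and {q0}.
The partition is now stable with 3 blocks: {q2} | {q1,q3} | {q0}.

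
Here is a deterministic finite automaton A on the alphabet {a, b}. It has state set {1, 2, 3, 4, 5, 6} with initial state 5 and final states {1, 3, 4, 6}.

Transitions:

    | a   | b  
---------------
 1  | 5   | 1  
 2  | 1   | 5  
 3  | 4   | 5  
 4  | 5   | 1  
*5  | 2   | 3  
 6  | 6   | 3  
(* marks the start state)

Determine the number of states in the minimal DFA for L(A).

States {6} cannot be reached from the start state, so discard them.
Initial partition by acceptance: {1,3,4} | {2,5}.
Split {1,3,4} by δ(·,a) → {1,4} and {3}.
On input a, block {2,5} splits into {2} and {5}.
Stable partition: {1,4} | {2} | {3} | {5} — 4 equivalence classes.

4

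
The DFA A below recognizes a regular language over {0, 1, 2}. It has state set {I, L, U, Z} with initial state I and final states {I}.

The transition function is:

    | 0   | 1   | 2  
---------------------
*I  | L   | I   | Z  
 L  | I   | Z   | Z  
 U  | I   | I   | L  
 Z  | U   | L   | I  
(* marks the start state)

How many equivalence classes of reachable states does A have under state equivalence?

P0 = {I} | {L,U,Z}.
On input 0, block {L,U,Z} splits into {L,U} and {Z}.
Split {L,U} by δ(·,1) → {U} and {L}.
No further refinement is possible. Final partition (4 blocks): {I} | {U} | {Z} | {L}.

4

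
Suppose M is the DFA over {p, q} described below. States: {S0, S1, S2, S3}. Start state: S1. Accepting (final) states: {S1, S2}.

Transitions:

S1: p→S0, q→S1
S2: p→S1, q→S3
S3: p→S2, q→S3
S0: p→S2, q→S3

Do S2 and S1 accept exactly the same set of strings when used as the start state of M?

Every state is reachable, so we keep all 4.
P0 = {S1,S2} | {S0,S3}.
Split {S1,S2} by δ(·,p) → {S1} and {S2}.
Stable partition: {S1} | {S0,S3} | {S2} — 3 equivalence classes.
S2 and S1 end up in different blocks, so they are distinguishable. For instance, the string 'p' is accepted from only S2.

No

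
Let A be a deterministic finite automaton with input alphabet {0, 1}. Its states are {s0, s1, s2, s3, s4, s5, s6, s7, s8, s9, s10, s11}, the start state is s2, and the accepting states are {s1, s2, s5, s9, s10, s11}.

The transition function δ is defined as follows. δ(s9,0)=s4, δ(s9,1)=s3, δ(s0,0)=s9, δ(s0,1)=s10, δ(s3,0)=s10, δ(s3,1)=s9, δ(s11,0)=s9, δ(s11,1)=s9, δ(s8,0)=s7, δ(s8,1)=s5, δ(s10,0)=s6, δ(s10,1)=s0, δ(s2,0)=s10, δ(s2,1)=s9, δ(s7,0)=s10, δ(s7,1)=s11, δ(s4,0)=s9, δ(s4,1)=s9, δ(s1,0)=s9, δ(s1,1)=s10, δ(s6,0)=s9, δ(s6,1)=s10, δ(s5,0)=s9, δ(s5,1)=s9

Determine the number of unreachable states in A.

5

No path from s2 leads to s1, s5, s7, s8, s11; the other 7 states are all reachable.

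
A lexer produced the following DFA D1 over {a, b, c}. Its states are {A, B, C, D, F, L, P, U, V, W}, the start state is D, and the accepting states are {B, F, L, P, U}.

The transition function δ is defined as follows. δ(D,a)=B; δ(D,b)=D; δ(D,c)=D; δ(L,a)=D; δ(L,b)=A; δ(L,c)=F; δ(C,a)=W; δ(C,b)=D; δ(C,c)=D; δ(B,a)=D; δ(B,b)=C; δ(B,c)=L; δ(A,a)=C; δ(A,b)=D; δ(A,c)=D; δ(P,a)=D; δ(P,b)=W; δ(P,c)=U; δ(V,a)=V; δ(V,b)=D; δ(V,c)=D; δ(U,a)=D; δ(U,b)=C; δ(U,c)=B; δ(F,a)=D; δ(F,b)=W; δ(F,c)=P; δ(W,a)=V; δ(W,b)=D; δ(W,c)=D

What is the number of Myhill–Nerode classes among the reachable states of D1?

3

Every state is reachable, so we keep all 10.
P0 = {B,F,L,P,U} | {A,C,D,V,W}.
On input a, block {A,C,D,V,W} splits into {A,C,V,W} and {D}.
The partition is now stable with 3 blocks: {B,F,L,P,U} | {A,C,V,W} | {D}.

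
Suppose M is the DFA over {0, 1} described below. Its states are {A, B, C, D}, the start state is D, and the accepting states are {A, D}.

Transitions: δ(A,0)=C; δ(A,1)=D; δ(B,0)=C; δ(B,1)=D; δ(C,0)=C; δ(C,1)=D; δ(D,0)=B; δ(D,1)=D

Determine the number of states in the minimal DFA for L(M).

First remove the unreachable states {A}; 3 states remain.
Start with accepting vs non-accepting: {D} | {B,C}.
No further refinement is possible. Final partition (2 blocks): {D} | {B,C}.

2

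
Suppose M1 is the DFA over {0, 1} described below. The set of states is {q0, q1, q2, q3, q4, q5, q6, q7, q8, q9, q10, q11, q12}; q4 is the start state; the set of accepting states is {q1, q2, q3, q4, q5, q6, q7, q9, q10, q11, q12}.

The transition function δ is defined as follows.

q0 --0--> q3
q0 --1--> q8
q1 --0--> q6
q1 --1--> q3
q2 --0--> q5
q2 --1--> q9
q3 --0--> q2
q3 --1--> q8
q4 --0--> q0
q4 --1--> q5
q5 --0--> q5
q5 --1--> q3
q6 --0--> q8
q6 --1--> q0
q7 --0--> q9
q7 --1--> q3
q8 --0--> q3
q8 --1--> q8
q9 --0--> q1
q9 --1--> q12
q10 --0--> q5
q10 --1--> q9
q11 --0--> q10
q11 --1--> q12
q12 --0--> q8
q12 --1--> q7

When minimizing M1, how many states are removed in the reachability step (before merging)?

No path from q4 leads to q10, q11; the other 11 states are all reachable.

2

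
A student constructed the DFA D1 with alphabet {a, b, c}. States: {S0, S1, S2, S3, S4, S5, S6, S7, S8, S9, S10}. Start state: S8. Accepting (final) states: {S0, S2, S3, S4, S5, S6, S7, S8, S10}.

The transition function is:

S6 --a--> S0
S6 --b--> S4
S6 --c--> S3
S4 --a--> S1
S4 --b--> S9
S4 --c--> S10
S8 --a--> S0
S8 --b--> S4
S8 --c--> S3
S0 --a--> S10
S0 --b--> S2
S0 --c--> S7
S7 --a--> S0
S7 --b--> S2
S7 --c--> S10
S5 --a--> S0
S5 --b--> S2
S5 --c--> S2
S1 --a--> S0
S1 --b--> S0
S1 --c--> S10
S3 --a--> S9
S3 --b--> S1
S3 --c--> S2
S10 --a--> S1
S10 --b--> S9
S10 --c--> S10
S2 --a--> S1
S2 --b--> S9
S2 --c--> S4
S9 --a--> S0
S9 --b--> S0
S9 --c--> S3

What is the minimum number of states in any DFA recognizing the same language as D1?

States {S5,S6} cannot be reached from the start state, so discard them.
Start with accepting vs non-accepting: {S0,S2,S3,S4,S7,S8,S10} | {S1,S9}.
Split {S0,S2,S3,S4,S7,S8,S10} by δ(·,a) → {S2,S3,S4,S10} and {S0,S7,S8}.
Refine {S0,S7,S8} on symbol a: members go to different blocks, giving {S7,S8} and {S0}.
The partition is now stable with 4 blocks: {S2,S3,S4,S10} | {S1,S9} | {S7,S8} | {S0}.

4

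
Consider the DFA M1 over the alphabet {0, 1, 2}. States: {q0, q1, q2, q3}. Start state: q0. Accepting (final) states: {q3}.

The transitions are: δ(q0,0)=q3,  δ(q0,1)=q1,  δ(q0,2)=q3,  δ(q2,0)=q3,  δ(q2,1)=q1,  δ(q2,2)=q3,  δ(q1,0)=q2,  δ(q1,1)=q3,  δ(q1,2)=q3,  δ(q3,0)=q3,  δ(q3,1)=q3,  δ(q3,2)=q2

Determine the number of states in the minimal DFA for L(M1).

3

Every state is reachable, so we keep all 4.
Initial partition by acceptance: {q3} | {q0,q1,q2}.
On input 0, block {q0,q1,q2} splits into {q0,q2} and {q1}.
Stable partition: {q3} | {q0,q2} | {q1} — 3 equivalence classes.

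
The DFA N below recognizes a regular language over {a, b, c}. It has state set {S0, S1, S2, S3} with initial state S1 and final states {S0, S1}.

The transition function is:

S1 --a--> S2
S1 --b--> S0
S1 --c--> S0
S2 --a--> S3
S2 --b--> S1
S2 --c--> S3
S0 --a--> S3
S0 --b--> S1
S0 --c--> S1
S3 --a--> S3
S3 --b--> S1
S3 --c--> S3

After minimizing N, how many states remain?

P0 = {S0,S1} | {S2,S3}.
Stable partition: {S0,S1} | {S2,S3} — 2 equivalence classes.

2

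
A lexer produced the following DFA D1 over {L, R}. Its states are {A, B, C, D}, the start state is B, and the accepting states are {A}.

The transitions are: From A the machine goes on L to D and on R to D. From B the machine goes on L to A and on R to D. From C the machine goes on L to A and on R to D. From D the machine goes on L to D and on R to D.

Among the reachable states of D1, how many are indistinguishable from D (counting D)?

First remove the unreachable states {C}; 3 states remain.
Initial partition by acceptance: {A} | {B,D}.
On input L, block {B,D} splits into {B} and {D}.
No further refinement is possible. Final partition (3 blocks): {A} | {B} | {D}.
State D belongs to the block {D}, which has 1 states.

1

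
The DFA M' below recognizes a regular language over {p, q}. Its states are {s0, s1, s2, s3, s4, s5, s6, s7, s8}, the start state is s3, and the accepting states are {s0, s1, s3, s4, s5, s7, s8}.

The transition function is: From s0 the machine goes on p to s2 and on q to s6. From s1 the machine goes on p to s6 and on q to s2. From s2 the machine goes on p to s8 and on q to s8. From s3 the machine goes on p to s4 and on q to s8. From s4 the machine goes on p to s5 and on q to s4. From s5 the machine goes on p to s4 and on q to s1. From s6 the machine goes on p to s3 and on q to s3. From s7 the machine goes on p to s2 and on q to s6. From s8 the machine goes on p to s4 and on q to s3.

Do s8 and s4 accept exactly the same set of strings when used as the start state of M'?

States {s0,s7} cannot be reached from the start state, so discard them.
Initial partition by acceptance: {s1,s3,s4,s5,s8} | {s2,s6}.
Refine {s1,s3,s4,s5,s8} on symbol p: members go to different blocks, giving {s3,s4,s5,s8} and {s1}.
Refine {s3,s4,s5,s8} on symbol q: members go to different blocks, giving {s3,s4,s8} and {s5}.
On input p, block {s3,s4,s8} splits into {s3,s8} and {s4}.
No further refinement is possible. Final partition (5 blocks): {s3,s8} | {s2,s6} | {s1} | {s5} | {s4}.
s8 and s4 end up in different blocks, so they are distinguishable. For instance, the string 'pqp' is accepted from only s8.

No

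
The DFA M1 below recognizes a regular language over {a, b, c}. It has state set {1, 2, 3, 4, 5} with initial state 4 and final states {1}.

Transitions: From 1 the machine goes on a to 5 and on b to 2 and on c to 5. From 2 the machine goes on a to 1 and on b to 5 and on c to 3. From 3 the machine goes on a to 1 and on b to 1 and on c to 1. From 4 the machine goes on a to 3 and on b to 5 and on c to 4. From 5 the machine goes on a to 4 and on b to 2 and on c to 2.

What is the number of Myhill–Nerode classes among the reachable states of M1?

Every state is reachable, so we keep all 5.
P0 = {1} | {2,3,4,5}.
Split {2,3,4,5} by δ(·,a) → {2,3} and {4,5}.
Refine {2,3} on symbol b: members go to different blocks, giving {2} and {3}.
On input a, block {4,5} splits into {4} and {5}.
Stable partition: {1} | {2} | {4} | {3} | {5} — 5 equivalence classes.

5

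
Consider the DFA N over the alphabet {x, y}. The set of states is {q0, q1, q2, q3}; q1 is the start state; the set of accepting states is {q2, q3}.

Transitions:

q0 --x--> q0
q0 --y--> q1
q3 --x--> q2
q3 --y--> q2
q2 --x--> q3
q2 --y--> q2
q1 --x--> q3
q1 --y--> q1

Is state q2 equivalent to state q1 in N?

Reachable states from the start: {q1,q2,q3}. Unreachable: {q0} — drop them.
Start with accepting vs non-accepting: {q2,q3} | {q1}.
The partition is now stable with 2 blocks: {q2,q3} | {q1}.
q2 and q1 end up in different blocks, so they are distinguishable. For instance, the string 'ε' is accepted from only q2.

No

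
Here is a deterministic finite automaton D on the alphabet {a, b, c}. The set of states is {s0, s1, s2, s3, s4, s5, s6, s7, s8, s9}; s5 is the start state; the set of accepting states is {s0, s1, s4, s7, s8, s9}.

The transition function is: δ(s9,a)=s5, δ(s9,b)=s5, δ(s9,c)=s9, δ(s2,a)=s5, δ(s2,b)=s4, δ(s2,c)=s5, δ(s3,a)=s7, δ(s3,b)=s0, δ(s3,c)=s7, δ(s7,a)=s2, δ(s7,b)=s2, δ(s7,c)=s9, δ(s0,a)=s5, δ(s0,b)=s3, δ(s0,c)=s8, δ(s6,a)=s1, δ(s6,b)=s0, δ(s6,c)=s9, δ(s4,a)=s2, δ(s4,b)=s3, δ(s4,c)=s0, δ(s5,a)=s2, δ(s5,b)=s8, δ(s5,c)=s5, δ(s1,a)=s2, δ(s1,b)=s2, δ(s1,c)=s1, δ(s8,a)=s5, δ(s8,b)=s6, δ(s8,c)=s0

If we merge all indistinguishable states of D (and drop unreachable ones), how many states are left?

All states are reachable from the start state.
Start with accepting vs non-accepting: {s0,s1,s4,s7,s8,s9} | {s2,s3,s5,s6}.
Refine {s2,s3,s5,s6} on symbol a: members go to different blocks, giving {s2,s5} and {s3,s6}.
On input b, block {s0,s1,s4,s7,s8,s9} splits into {s0,s4,s8} and {s1,s7,s9}.
No further refinement is possible. Final partition (4 blocks): {s0,s4,s8} | {s2,s5} | {s3,s6} | {s1,s7,s9}.

4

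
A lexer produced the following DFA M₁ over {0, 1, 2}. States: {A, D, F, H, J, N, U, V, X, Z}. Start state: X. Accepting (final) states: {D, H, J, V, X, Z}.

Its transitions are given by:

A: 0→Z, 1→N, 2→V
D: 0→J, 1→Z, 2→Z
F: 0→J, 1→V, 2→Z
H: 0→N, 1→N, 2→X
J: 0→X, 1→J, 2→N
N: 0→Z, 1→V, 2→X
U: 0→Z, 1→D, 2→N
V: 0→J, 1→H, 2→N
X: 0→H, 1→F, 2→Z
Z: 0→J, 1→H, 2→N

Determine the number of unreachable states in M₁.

3

Starting at X and following transitions, the reachable set is {F, H, J, N, V, X, Z}. That leaves A, D, U unreachable — 3 in total.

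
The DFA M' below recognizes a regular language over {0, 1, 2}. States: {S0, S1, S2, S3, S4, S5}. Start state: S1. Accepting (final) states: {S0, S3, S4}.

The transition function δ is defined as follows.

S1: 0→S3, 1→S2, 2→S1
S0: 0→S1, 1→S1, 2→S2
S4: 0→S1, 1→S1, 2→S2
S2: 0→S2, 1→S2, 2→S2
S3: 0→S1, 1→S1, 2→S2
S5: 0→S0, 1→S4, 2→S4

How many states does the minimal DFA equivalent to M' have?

3

First remove the unreachable states {S0,S4,S5}; 3 states remain.
P0 = {S3} | {S1,S2}.
Split {S1,S2} by δ(·,0) → {S1} and {S2}.
The partition is now stable with 3 blocks: {S3} | {S1} | {S2}.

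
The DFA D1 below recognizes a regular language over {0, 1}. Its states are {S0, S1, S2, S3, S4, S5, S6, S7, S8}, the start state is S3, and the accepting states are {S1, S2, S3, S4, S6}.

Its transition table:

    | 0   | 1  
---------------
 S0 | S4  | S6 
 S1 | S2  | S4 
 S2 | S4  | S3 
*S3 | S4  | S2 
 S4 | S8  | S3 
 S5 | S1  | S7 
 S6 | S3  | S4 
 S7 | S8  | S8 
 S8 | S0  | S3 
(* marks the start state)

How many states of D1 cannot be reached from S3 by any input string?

3

No path from S3 leads to S1, S5, S7; the other 6 states are all reachable.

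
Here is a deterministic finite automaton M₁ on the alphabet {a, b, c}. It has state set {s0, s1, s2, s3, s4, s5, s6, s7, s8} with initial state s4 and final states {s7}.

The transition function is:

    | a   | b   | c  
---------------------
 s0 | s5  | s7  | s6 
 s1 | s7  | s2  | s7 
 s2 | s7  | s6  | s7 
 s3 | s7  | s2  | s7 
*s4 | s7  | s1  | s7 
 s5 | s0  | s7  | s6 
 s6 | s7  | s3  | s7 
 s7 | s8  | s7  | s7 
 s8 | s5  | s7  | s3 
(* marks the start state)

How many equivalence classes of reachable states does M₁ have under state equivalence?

3

Initial partition by acceptance: {s7} | {s0,s1,s2,s3,s4,s5,s6,s8}.
Refine {s0,s1,s2,s3,s4,s5,s6,s8} on symbol a: members go to different blocks, giving {s1,s2,s3,s4,s6} and {s0,s5,s8}.
The partition is now stable with 3 blocks: {s7} | {s1,s2,s3,s4,s6} | {s0,s5,s8}.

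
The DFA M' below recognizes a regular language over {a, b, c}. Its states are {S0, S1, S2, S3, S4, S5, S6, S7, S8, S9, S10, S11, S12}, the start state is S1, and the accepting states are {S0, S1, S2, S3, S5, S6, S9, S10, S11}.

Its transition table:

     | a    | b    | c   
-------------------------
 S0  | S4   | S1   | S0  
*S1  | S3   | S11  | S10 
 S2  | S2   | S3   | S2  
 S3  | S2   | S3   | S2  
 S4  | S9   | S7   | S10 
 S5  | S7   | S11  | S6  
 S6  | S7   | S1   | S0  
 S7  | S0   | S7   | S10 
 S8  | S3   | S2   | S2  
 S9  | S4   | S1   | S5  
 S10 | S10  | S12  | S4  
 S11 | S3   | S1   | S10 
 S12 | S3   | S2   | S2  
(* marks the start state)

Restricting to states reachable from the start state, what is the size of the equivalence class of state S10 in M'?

Reachable states from the start: {S0,S1,S2,S3,S4,S5,S6,S7,S9,S10,S11,S12}. Unreachable: {S8} — drop them.
Initial partition by acceptance: {S0,S1,S2,S3,S5,S6,S9,S10,S11} | {S4,S7,S12}.
On input a, block {S0,S1,S2,S3,S5,S6,S9,S10,S11} splits into {S1,S2,S3,S10,S11} and {S0,S5,S6,S9}.
Split {S1,S2,S3,S10,S11} by δ(·,b) → {S1,S2,S3,S11} and {S10}.
Refine {S1,S2,S3,S11} on symbol c: members go to different blocks, giving {S1,S11} and {S2,S3}.
On input a, block {S4,S7,S12} splits into {S4,S7} and {S12}.
Stable partition: {S1,S11} | {S4,S7} | {S0,S5,S6,S9} | {S10} | {S2,S3} | {S12} — 6 equivalence classes.
State S10 belongs to the block {S10}, which has 1 states.

1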